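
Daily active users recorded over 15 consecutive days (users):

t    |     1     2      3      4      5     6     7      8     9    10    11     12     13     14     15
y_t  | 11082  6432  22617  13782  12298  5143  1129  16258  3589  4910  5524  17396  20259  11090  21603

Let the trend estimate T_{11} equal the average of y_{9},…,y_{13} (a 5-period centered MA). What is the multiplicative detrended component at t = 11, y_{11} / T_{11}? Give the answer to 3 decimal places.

Trend T_11 = (3589 + 4910 + 5524 + 17396 + 20259) / 5 = 51678/5 = 10335.60000
Ratio to trend: 5524 / 10335.60000 = 0.534

0.534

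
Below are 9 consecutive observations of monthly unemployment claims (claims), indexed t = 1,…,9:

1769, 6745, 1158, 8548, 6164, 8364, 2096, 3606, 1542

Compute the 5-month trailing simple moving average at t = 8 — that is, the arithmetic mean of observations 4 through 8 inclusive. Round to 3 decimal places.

5755.600

Sum of periods 4–8: 8548 + 6164 + 8364 + 2096 + 3606 = 28778
Divide by 5: 28778 / 5 = 5755.600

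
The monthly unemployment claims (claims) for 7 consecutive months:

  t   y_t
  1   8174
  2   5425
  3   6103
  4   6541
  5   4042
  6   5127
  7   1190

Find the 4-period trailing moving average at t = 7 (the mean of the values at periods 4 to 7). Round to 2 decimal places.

4225.00

Sum of periods 4–7: 6541 + 4042 + 5127 + 1190 = 16900
Divide by 4: 16900 / 4 = 4225.00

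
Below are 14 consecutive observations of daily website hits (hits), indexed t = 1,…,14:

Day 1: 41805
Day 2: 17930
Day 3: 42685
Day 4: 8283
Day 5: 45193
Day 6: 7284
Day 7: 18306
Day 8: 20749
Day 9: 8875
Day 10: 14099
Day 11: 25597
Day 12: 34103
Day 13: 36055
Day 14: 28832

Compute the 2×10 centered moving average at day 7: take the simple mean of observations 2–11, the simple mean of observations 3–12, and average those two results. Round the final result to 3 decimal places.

21708.750

Sum over 2–11: 17930 + 42685 + 8283 + 45193 + 7284 + 18306 + 20749 + 8875 + 14099 + 25597 = 209001
Sum over 3–12: 42685 + 8283 + 45193 + 7284 + 18306 + 20749 + 8875 + 14099 + 25597 + 34103 = 225174
CMA at t=7 = (209001 + 225174) / (2·10) = 434175 / 20 = 21708.750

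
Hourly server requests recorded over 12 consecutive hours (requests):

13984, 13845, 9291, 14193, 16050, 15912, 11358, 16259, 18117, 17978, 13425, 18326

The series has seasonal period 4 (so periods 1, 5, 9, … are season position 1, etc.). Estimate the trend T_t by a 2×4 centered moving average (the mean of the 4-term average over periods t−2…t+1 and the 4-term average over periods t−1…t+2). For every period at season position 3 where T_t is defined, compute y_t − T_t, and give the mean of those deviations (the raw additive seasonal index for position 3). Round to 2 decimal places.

Season position 3 occurs at t = 3, 7 (where T_t is defined).
t=3: T_3 = 13086.5000; y_3 − T_3 = 9291 − 13086.5000 = -3795.5000
t=7: T_7 = 15153.1250; y_7 − T_7 = 11358 − 15153.1250 = -3795.1250
Mean deviation: (-3795.5000 + -3795.1250) / 2 = -3795.31

-3795.31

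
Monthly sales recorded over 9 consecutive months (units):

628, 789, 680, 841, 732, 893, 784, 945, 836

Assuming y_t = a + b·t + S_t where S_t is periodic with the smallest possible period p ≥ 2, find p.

2

First differences y_{t+1} − y_t: 161, -109, 161, -109, 161, -109, …
The difference pattern repeats every 2 terms and not for any smaller step, so p = 2.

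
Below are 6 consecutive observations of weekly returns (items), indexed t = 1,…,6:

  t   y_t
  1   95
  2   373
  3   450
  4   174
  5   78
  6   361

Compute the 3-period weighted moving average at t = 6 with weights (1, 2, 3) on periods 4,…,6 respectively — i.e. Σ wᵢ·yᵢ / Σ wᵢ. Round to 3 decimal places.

Weighted sum: 1·174 + 2·78 + 3·361 = 174 + 156 + 1083 = 1413
Weight total: 1 + 2 + 3 = 6
WMA = 1413 / 6 = 235.500

235.500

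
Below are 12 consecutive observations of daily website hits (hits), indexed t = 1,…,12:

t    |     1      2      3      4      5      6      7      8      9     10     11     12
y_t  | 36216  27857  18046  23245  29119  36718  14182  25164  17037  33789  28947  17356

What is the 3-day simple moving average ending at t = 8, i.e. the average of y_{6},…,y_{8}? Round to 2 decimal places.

25354.67

Sum of periods 6–8: 36718 + 14182 + 25164 = 76064
Divide by 3: 76064 / 3 = 25354.67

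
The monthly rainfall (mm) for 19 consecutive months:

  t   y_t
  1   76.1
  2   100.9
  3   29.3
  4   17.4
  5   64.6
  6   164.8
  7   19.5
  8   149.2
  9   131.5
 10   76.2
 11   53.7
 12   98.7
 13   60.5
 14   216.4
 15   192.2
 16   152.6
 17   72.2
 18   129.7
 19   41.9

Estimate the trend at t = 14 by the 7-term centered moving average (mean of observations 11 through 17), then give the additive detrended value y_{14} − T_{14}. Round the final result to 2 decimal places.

95.50

Trend T_14 = (53.7 + 98.7 + 60.5 + 216.4 + 192.2 + 152.6 + 72.2) / 7 = 846.3/7 = 120.9000
Detrended value: 216.4 − 120.9000 = 95.50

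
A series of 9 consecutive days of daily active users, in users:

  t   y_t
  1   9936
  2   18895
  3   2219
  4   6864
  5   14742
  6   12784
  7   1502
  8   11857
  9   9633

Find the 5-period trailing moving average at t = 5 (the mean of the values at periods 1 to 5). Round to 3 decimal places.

10531.200

Sum of periods 1–5: 9936 + 18895 + 2219 + 6864 + 14742 = 52656
Divide by 5: 52656 / 5 = 10531.200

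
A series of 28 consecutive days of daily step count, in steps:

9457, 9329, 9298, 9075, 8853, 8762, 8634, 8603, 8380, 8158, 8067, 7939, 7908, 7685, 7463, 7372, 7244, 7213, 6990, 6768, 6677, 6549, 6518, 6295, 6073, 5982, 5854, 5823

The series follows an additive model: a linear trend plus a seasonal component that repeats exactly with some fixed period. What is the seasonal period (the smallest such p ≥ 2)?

5

First differences y_{t+1} − y_t: -128, -31, -223, -222, -91, -128, -31, -223, -222, -91, -128, -31, …
The difference pattern repeats every 5 terms and not for any smaller step, so p = 5.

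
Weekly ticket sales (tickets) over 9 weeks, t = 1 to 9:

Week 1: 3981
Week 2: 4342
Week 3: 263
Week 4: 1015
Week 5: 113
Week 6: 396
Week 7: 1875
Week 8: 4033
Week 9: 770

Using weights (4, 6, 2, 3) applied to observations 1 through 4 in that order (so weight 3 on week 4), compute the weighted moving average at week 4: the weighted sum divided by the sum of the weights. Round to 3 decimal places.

Weighted sum: 4·3981 + 6·4342 + 2·263 + 3·1015 = 15924 + 26052 + 526 + 3045 = 45547
Weight total: 4 + 6 + 2 + 3 = 15
WMA = 45547 / 15 = 3036.467

3036.467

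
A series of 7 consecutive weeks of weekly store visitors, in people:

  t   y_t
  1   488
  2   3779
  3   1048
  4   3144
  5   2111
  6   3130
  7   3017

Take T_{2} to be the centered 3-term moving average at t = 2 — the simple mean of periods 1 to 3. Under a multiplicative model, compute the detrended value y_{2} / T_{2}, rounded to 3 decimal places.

2.133

Trend T_2 = (488 + 3779 + 1048) / 3 = 5315/3 = 1771.66667
Ratio to trend: 3779 / 1771.66667 = 2.133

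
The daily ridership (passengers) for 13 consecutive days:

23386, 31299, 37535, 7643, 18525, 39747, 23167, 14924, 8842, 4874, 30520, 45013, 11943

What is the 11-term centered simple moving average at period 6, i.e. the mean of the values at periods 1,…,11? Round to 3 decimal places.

21860.182

Sum of periods 1–11: 23386 + 31299 + 37535 + 7643 + 18525 + 39747 + 23167 + 14924 + 8842 + 4874 + 30520 = 240462
Divide by 11: 240462 / 11 = 21860.182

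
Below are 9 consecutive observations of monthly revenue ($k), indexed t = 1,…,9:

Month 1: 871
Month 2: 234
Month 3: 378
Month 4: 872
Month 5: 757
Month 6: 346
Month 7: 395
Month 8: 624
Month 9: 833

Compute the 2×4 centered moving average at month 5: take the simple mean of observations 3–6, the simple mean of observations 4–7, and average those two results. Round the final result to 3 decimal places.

590.375

Sum over 3–6: 378 + 872 + 757 + 346 = 2353
Sum over 4–7: 872 + 757 + 346 + 395 = 2370
CMA at t=5 = (2353 + 2370) / (2·4) = 4723 / 8 = 590.375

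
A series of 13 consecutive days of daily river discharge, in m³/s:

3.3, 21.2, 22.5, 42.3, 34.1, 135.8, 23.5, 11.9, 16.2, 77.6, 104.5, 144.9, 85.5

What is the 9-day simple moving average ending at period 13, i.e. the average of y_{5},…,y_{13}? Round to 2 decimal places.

70.44

Sum of periods 5–13: 34.1 + 135.8 + 23.5 + 11.9 + 16.2 + 77.6 + 104.5 + 144.9 + 85.5 = 634.0
Divide by 9: 634.0 / 9 = 70.44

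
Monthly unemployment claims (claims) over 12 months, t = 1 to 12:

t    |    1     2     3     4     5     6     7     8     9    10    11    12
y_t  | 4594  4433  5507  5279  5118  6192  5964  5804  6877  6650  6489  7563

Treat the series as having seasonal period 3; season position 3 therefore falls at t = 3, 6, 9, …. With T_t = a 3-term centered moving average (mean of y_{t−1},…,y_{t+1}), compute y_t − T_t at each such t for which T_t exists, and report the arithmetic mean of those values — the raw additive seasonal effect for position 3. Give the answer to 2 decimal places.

Season position 3 occurs at t = 3, 6, 9 (where T_t is defined).
t=3: T_3 = 5073.0000; y_3 − T_3 = 5507 − 5073.0000 = 434.0000
t=6: T_6 = 5758.0000; y_6 − T_6 = 6192 − 5758.0000 = 434.0000
t=9: T_9 = 6443.6667; y_9 − T_9 = 6877 − 6443.6667 = 433.3333
Mean deviation: (434.0000 + 434.0000 + 433.3333) / 3 = 433.78

433.78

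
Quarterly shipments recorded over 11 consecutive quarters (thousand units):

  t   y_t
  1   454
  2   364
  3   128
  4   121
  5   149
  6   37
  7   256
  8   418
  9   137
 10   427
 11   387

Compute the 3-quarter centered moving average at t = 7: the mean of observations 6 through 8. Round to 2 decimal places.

237.00

Sum of periods 6–8: 37 + 256 + 418 = 711
Divide by 3: 711 / 3 = 237.00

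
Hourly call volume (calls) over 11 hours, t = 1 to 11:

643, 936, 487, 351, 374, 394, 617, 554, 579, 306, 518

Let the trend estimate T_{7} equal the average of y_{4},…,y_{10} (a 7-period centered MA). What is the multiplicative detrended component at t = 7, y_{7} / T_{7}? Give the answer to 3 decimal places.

Trend T_7 = (351 + 374 + 394 + 617 + 554 + 579 + 306) / 7 = 3175/7 = 453.57143
Ratio to trend: 617 / 453.57143 = 1.360

1.360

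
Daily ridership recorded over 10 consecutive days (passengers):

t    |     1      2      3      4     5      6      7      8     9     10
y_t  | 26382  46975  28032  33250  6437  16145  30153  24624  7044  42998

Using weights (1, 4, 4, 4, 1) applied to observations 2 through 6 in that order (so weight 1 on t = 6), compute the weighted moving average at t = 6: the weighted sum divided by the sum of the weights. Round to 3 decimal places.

Weighted sum: 1·46975 + 4·28032 + 4·33250 + 4·6437 + 1·16145 = 46975 + 112128 + 133000 + 25748 + 16145 = 333996
Weight total: 1 + 4 + 4 + 4 + 1 = 14
WMA = 333996 / 14 = 23856.857

23856.857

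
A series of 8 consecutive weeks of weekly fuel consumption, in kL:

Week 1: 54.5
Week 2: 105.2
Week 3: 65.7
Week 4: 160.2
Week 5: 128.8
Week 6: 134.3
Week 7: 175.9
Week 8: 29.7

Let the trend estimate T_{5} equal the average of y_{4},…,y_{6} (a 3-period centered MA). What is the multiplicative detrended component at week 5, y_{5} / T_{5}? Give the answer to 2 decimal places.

Trend T_5 = (160.2 + 128.8 + 134.3) / 3 = 423.3/3 = 141.1000
Ratio to trend: 128.8 / 141.1000 = 0.91

0.91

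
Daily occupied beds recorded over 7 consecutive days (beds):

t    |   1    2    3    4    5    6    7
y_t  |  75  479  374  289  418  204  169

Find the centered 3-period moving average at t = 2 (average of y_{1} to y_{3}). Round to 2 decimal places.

309.33

Sum of periods 1–3: 75 + 479 + 374 = 928
Divide by 3: 928 / 3 = 309.33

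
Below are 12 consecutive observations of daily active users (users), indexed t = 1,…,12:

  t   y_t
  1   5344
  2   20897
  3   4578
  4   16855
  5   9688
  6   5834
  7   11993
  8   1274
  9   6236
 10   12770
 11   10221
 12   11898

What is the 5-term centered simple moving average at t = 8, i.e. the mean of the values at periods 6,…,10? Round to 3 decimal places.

Sum of periods 6–10: 5834 + 11993 + 1274 + 6236 + 12770 = 38107
Divide by 5: 38107 / 5 = 7621.400

7621.400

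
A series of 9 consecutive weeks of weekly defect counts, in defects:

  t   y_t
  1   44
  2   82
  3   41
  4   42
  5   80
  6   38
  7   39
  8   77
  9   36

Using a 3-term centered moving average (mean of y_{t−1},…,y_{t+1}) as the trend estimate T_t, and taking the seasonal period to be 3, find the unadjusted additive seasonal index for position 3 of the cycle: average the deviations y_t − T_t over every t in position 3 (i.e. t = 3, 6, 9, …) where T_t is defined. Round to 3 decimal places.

-14.167

Season position 3 occurs at t = 3, 6 (where T_t is defined).
t=3: T_3 = 55.00000; y_3 − T_3 = 41 − 55.00000 = -14.00000
t=6: T_6 = 52.33333; y_6 − T_6 = 38 − 52.33333 = -14.33333
Mean deviation: (-14.00000 + -14.33333) / 2 = -14.167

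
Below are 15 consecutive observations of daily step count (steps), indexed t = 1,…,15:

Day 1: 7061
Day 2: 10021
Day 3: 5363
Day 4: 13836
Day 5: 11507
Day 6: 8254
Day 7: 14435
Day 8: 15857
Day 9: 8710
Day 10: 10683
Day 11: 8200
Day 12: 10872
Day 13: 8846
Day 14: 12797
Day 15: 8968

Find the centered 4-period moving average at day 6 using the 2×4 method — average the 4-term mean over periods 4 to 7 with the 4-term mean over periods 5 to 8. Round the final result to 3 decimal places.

12260.625

Sum over 4–7: 13836 + 11507 + 8254 + 14435 = 48032
Sum over 5–8: 11507 + 8254 + 14435 + 15857 = 50053
CMA at t=6 = (48032 + 50053) / (2·4) = 98085 / 8 = 12260.625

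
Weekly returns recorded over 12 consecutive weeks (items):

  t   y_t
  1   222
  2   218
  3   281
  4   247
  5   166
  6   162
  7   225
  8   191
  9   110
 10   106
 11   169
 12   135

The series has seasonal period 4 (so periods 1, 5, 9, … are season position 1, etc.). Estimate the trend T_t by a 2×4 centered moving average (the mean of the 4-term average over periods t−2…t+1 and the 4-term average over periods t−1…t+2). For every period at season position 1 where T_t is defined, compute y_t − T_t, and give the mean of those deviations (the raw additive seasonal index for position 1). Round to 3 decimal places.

Season position 1 occurs at t = 5, 9 (where T_t is defined).
t=5: T_5 = 207.00000; y_5 − T_5 = 166 − 207.00000 = -41.00000
t=9: T_9 = 151.00000; y_9 − T_9 = 110 − 151.00000 = -41.00000
Mean deviation: (-41.00000 + -41.00000) / 2 = -41.000

-41.000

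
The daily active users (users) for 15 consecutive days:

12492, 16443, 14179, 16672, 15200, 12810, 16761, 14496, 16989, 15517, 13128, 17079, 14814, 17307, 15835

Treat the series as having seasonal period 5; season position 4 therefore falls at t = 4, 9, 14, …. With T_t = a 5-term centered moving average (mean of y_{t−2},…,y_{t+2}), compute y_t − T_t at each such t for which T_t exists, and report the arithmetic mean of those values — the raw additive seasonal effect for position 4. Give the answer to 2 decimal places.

Season position 4 occurs at t = 4, 9 (where T_t is defined).
t=4: T_4 = 15060.8000; y_4 − T_4 = 16672 − 15060.8000 = 1611.2000
t=9: T_9 = 15378.2000; y_9 − T_9 = 16989 − 15378.2000 = 1610.8000
Mean deviation: (1611.2000 + 1610.8000) / 2 = 1611.00

1611.00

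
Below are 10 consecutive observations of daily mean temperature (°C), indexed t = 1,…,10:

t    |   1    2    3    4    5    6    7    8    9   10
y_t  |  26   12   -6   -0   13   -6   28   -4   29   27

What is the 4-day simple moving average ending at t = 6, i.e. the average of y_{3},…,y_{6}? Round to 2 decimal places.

Sum of periods 3–6: (-6) + (-0) + 13 + (-6) = 1
Divide by 4: 1 / 4 = 0.25

0.25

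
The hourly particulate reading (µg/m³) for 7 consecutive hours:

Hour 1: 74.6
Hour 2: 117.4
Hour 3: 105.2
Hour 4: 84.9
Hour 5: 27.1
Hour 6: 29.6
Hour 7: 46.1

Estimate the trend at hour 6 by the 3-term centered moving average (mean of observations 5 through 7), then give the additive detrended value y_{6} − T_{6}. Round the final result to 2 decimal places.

Trend T_6 = (27.1 + 29.6 + 46.1) / 3 = 102.8/3 = 34.2667
Detrended value: 29.6 − 34.2667 = -4.67

-4.67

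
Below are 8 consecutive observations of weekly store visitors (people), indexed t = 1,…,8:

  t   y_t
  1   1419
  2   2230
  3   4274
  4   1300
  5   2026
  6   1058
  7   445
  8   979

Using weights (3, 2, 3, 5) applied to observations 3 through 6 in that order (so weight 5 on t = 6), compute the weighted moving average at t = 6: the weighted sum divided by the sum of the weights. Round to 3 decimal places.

2060.769

Weighted sum: 3·4274 + 2·1300 + 3·2026 + 5·1058 = 12822 + 2600 + 6078 + 5290 = 26790
Weight total: 3 + 2 + 3 + 5 = 13
WMA = 26790 / 13 = 2060.769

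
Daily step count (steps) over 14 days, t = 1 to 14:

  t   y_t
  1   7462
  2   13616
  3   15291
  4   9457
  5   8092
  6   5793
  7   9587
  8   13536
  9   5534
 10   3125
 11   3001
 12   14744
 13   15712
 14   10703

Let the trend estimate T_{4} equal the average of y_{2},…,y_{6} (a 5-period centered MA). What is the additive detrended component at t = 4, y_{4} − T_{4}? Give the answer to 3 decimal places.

Trend T_4 = (13616 + 15291 + 9457 + 8092 + 5793) / 5 = 52249/5 = 10449.80000
Detrended value: 9457 − 10449.80000 = -992.800

-992.800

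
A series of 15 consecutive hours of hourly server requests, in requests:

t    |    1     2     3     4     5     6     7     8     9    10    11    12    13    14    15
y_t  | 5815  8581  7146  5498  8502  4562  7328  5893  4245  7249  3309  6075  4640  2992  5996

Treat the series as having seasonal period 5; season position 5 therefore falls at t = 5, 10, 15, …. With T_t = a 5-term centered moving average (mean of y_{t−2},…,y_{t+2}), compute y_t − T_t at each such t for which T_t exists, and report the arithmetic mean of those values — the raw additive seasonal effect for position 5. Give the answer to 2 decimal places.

1894.80

Season position 5 occurs at t = 5, 10 (where T_t is defined).
t=5: T_5 = 6607.2000; y_5 − T_5 = 8502 − 6607.2000 = 1894.8000
t=10: T_10 = 5354.2000; y_10 − T_10 = 7249 − 5354.2000 = 1894.8000
Mean deviation: (1894.8000 + 1894.8000) / 2 = 1894.80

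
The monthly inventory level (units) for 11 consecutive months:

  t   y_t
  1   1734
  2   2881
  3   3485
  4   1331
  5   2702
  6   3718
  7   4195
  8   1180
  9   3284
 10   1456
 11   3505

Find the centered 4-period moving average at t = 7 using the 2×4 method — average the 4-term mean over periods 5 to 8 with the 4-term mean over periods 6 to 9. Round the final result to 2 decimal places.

3021.50

Sum over 5–8: 2702 + 3718 + 4195 + 1180 = 11795
Sum over 6–9: 3718 + 4195 + 1180 + 3284 = 12377
CMA at t=7 = (11795 + 12377) / (2·4) = 24172 / 8 = 3021.50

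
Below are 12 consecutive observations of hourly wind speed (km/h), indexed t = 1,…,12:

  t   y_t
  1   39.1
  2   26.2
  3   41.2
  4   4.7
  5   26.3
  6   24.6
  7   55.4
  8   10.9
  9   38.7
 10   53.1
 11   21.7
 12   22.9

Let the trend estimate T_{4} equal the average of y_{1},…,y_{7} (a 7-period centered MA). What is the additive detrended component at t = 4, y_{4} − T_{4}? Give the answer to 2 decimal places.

-26.37

Trend T_4 = (39.1 + 26.2 + 41.2 + 4.7 + 26.3 + 24.6 + 55.4) / 7 = 217.5/7 = 31.0714
Detrended value: 4.7 − 31.0714 = -26.37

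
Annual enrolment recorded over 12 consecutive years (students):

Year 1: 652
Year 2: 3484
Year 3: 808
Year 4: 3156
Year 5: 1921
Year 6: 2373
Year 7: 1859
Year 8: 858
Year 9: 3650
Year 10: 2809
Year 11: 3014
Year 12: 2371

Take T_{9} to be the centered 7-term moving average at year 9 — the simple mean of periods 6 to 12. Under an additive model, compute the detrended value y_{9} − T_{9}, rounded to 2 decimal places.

1230.86

Trend T_9 = (2373 + 1859 + 858 + 3650 + 2809 + 3014 + 2371) / 7 = 16934/7 = 2419.1429
Detrended value: 3650 − 2419.1429 = 1230.86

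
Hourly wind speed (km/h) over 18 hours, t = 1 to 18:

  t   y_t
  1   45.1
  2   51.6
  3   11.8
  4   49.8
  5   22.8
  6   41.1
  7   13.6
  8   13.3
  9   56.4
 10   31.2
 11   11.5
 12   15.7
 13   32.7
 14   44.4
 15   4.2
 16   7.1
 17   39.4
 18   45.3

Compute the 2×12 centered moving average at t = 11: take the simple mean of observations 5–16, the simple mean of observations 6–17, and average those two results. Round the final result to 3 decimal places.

Sum over 5–16: 22.8 + 41.1 + 13.6 + 13.3 + 56.4 + 31.2 + 11.5 + 15.7 + 32.7 + 44.4 + 4.2 + 7.1 = 294.0
Sum over 6–17: 41.1 + 13.6 + 13.3 + 56.4 + 31.2 + 11.5 + 15.7 + 32.7 + 44.4 + 4.2 + 7.1 + 39.4 = 310.6
CMA at t=11 = (294.0 + 310.6) / (2·12) = 604.6 / 24 = 25.192

25.192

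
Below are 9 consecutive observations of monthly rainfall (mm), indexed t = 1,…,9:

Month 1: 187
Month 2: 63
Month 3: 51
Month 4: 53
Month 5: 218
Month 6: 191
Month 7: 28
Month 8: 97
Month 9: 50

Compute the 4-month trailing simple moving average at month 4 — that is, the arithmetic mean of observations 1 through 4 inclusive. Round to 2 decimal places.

Sum of periods 1–4: 187 + 63 + 51 + 53 = 354
Divide by 4: 354 / 4 = 88.50

88.50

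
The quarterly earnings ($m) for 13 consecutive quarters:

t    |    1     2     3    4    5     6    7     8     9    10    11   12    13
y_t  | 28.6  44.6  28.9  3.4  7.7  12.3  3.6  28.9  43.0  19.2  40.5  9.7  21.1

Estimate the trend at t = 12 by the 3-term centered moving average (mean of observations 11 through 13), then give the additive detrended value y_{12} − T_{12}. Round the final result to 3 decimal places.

-14.067

Trend T_12 = (40.5 + 9.7 + 21.1) / 3 = 71.3/3 = 23.76667
Detrended value: 9.7 − 23.76667 = -14.067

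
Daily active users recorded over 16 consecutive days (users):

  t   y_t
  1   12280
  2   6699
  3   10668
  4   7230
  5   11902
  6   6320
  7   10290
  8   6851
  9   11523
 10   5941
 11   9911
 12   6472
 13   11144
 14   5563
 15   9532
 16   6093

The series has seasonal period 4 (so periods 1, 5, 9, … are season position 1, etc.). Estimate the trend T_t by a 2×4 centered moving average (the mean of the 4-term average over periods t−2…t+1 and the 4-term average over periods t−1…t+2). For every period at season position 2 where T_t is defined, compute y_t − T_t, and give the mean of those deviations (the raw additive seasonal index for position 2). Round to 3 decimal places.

-2567.875

Season position 2 occurs at t = 6, 10, 14 (where T_t is defined).
t=6: T_6 = 8888.12500; y_6 − T_6 = 6320 − 8888.12500 = -2568.12500
t=10: T_10 = 8509.12500; y_10 − T_10 = 5941 − 8509.12500 = -2568.12500
t=14: T_14 = 8130.37500; y_14 − T_14 = 5563 − 8130.37500 = -2567.37500
Mean deviation: (-2568.12500 + -2568.12500 + -2567.37500) / 3 = -2567.875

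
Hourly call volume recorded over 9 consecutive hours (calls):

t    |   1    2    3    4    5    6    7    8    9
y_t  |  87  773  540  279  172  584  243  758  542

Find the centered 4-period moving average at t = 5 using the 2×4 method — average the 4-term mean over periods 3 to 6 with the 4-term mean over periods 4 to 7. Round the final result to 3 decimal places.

356.625

Sum over 3–6: 540 + 279 + 172 + 584 = 1575
Sum over 4–7: 279 + 172 + 584 + 243 = 1278
CMA at t=5 = (1575 + 1278) / (2·4) = 2853 / 8 = 356.625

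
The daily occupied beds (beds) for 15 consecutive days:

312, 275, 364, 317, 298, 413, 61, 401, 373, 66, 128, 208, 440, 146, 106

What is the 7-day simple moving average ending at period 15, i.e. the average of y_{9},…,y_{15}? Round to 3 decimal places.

Sum of periods 9–15: 373 + 66 + 128 + 208 + 440 + 146 + 106 = 1467
Divide by 7: 1467 / 7 = 209.571

209.571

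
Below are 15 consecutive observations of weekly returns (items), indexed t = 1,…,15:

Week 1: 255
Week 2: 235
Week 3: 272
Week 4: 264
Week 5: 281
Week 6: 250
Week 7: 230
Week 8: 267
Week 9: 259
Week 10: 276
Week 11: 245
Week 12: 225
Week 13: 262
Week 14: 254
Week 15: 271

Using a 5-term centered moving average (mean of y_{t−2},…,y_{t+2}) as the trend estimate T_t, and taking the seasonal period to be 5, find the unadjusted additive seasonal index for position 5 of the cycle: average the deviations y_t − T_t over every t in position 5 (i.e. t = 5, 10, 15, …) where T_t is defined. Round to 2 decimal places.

Season position 5 occurs at t = 5, 10 (where T_t is defined).
t=5: T_5 = 259.4000; y_5 − T_5 = 281 − 259.4000 = 21.6000
t=10: T_10 = 254.4000; y_10 − T_10 = 276 − 254.4000 = 21.6000
Mean deviation: (21.6000 + 21.6000) / 2 = 21.60

21.60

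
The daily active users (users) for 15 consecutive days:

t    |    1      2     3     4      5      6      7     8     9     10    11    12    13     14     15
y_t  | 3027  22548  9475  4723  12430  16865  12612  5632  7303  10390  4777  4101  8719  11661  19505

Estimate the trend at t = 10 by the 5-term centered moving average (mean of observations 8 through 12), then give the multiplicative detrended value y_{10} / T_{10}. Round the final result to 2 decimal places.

Trend T_10 = (5632 + 7303 + 10390 + 4777 + 4101) / 5 = 32203/5 = 6440.6000
Ratio to trend: 10390 / 6440.6000 = 1.61

1.61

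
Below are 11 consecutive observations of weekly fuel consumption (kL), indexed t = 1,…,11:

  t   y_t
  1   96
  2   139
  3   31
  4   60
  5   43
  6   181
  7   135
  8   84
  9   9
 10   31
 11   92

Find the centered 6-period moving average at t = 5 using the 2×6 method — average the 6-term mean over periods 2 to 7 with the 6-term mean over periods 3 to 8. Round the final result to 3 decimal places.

Sum over 2–7: 139 + 31 + 60 + 43 + 181 + 135 = 589
Sum over 3–8: 31 + 60 + 43 + 181 + 135 + 84 = 534
CMA at t=5 = (589 + 534) / (2·6) = 1123 / 12 = 93.583

93.583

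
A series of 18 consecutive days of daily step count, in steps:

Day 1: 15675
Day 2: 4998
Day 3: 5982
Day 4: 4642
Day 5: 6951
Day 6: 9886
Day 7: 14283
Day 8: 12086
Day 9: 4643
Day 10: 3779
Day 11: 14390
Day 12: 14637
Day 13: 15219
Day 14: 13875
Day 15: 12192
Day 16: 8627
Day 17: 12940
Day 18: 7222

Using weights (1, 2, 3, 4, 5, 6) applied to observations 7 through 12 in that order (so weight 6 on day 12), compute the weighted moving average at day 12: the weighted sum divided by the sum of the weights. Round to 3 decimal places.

10822.476

Weighted sum: 1·14283 + 2·12086 + 3·4643 + 4·3779 + 5·14390 + 6·14637 = 14283 + 24172 + 13929 + 15116 + 71950 + 87822 = 227272
Weight total: 1 + 2 + 3 + 4 + 5 + 6 = 21
WMA = 227272 / 21 = 10822.476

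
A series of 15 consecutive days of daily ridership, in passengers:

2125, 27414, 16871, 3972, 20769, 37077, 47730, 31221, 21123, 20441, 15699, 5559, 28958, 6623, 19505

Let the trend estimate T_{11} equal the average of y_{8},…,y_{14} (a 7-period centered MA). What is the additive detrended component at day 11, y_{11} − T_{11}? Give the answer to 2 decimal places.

-2818.71

Trend T_11 = (31221 + 21123 + 20441 + 15699 + 5559 + 28958 + 6623) / 7 = 129624/7 = 18517.7143
Detrended value: 15699 − 18517.7143 = -2818.71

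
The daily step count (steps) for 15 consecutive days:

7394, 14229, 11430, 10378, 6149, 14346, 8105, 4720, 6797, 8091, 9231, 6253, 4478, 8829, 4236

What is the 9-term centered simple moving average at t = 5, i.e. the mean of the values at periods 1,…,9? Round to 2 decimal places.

Sum of periods 1–9: 7394 + 14229 + 11430 + 10378 + 6149 + 14346 + 8105 + 4720 + 6797 = 83548
Divide by 9: 83548 / 9 = 9283.11

9283.11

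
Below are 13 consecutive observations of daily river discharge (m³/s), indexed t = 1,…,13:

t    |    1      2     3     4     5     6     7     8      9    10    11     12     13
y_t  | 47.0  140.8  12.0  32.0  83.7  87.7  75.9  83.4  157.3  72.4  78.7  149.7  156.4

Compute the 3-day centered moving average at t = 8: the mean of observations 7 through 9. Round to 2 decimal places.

Sum of periods 7–9: 75.9 + 83.4 + 157.3 = 316.6
Divide by 3: 316.6 / 3 = 105.53

105.53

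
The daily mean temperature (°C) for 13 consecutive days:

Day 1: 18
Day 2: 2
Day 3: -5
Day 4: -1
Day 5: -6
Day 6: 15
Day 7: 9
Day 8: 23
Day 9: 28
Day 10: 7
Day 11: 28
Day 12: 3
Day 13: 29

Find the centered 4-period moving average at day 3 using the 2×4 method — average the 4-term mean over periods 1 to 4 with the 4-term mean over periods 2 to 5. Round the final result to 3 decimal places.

0.500

Sum over 1–4: 18 + 2 + (-5) + (-1) = 14
Sum over 2–5: 2 + (-5) + (-1) + (-6) = -10
CMA at t=3 = (14 + -10) / (2·4) = 4 / 8 = 0.500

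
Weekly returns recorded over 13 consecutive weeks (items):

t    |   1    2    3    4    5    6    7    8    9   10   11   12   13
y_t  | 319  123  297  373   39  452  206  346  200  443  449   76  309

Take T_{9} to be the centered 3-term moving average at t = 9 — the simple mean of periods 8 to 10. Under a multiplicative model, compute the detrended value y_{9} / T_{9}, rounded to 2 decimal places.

Trend T_9 = (346 + 200 + 443) / 3 = 989/3 = 329.6667
Ratio to trend: 200 / 329.6667 = 0.61

0.61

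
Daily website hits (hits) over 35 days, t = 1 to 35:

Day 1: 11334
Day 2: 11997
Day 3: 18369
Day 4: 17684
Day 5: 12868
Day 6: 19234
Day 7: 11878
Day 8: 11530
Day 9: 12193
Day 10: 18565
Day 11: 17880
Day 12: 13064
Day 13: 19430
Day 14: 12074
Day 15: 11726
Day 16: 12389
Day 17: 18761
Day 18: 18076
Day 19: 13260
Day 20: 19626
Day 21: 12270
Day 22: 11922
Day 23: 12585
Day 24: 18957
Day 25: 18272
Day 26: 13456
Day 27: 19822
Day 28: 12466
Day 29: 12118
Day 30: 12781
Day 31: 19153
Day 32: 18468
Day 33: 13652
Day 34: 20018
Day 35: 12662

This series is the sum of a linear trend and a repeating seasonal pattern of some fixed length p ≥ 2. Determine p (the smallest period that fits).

First differences y_{t+1} − y_t: 663, 6372, -685, -4816, 6366, -7356, -348, 663, 6372, -685, -4816, 6366, -7356, -348, 663, 6372, …
The difference pattern repeats every 7 terms and not for any smaller step, so p = 7.

7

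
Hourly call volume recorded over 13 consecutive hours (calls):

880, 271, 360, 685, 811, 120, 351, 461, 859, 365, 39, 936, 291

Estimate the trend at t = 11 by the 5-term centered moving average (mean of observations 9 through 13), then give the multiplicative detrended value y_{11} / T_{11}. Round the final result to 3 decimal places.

0.078

Trend T_11 = (859 + 365 + 39 + 936 + 291) / 5 = 2490/5 = 498.00000
Ratio to trend: 39 / 498.00000 = 0.078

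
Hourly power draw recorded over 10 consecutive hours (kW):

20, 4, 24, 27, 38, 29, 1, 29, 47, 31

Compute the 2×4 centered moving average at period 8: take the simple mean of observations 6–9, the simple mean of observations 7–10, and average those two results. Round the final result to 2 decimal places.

26.75

Sum over 6–9: 29 + 1 + 29 + 47 = 106
Sum over 7–10: 1 + 29 + 47 + 31 = 108
CMA at t=8 = (106 + 108) / (2·4) = 214 / 8 = 26.75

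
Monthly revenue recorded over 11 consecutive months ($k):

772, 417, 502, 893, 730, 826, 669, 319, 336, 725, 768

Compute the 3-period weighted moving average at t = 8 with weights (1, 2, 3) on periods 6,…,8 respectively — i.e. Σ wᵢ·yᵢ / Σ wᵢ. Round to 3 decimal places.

Weighted sum: 1·826 + 2·669 + 3·319 = 826 + 1338 + 957 = 3121
Weight total: 1 + 2 + 3 = 6
WMA = 3121 / 6 = 520.167

520.167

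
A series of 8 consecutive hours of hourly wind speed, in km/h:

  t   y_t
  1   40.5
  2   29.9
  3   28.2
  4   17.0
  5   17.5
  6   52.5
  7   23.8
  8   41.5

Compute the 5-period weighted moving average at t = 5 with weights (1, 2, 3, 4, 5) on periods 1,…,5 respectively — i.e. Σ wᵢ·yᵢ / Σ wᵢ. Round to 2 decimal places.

22.69

Weighted sum: 1·40.5 + 2·29.9 + 3·28.2 + 4·17.0 + 5·17.5 = 40.5 + 59.8 + 84.6 + 68.0 + 87.5 = 340.4
Weight total: 1 + 2 + 3 + 4 + 5 = 15
WMA = 340.4 / 15 = 22.69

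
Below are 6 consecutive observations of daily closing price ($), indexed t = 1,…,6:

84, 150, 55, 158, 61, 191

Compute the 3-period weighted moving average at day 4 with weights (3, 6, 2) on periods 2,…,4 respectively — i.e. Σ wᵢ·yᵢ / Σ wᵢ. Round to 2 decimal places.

99.64

Weighted sum: 3·150 + 6·55 + 2·158 = 450 + 330 + 316 = 1096
Weight total: 3 + 6 + 2 = 11
WMA = 1096 / 11 = 99.64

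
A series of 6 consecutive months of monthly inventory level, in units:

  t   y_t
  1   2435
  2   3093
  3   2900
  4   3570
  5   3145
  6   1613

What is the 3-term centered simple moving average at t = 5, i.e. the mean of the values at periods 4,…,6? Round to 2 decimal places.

2776.00

Sum of periods 4–6: 3570 + 3145 + 1613 = 8328
Divide by 3: 8328 / 3 = 2776.00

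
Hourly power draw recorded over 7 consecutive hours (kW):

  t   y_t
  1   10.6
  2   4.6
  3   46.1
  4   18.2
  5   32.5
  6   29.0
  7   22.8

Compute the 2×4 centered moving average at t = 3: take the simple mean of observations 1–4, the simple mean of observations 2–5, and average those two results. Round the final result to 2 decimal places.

Sum over 1–4: 10.6 + 4.6 + 46.1 + 18.2 = 79.5
Sum over 2–5: 4.6 + 46.1 + 18.2 + 32.5 = 101.4
CMA at t=3 = (79.5 + 101.4) / (2·4) = 180.9 / 8 = 22.61

22.61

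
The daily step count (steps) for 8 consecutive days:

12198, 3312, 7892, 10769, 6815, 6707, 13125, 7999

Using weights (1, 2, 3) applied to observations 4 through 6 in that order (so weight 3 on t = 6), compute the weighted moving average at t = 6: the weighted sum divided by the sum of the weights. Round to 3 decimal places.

Weighted sum: 1·10769 + 2·6815 + 3·6707 = 10769 + 13630 + 20121 = 44520
Weight total: 1 + 2 + 3 = 6
WMA = 44520 / 6 = 7420.000

7420.000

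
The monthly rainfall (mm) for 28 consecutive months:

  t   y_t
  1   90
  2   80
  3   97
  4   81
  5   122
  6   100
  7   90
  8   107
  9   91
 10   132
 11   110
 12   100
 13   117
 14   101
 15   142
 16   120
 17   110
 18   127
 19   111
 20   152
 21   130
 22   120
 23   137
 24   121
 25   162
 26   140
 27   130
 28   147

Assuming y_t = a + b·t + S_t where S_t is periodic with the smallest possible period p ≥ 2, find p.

First differences y_{t+1} − y_t: -10, 17, -16, 41, -22, -10, 17, -16, 41, -22, -10, 17, …
The difference pattern repeats every 5 terms and not for any smaller step, so p = 5.

5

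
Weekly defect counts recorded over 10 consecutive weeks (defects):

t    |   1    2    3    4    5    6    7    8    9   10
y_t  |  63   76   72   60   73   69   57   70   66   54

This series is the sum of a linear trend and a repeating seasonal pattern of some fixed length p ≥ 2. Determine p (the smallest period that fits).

3

First differences y_{t+1} − y_t: 13, -4, -12, 13, -4, -12, 13, -4, …
The difference pattern repeats every 3 terms and not for any smaller step, so p = 3.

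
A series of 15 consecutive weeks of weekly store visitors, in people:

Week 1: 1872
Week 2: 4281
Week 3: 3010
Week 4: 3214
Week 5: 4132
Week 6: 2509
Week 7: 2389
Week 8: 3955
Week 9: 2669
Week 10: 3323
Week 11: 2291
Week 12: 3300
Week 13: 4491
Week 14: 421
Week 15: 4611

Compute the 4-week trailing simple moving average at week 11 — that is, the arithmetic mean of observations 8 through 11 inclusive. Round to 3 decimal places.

Sum of periods 8–11: 3955 + 2669 + 3323 + 2291 = 12238
Divide by 4: 12238 / 4 = 3059.500

3059.500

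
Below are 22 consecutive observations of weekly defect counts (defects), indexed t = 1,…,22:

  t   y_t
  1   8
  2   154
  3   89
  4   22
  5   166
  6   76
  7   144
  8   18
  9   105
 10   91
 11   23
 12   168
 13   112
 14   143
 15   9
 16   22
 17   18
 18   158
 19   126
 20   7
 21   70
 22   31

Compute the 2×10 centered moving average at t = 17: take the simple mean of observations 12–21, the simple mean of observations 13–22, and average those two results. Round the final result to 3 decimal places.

76.450

Sum over 12–21: 168 + 112 + 143 + 9 + 22 + 18 + 158 + 126 + 7 + 70 = 833
Sum over 13–22: 112 + 143 + 9 + 22 + 18 + 158 + 126 + 7 + 70 + 31 = 696
CMA at t=17 = (833 + 696) / (2·10) = 1529 / 20 = 76.450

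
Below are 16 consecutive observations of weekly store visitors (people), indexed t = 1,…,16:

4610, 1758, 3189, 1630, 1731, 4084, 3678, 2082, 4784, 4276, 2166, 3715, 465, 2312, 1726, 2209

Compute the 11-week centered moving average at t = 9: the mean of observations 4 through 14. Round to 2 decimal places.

Sum of periods 4–14: 1630 + 1731 + 4084 + 3678 + 2082 + 4784 + 4276 + 2166 + 3715 + 465 + 2312 = 30923
Divide by 11: 30923 / 11 = 2811.18

2811.18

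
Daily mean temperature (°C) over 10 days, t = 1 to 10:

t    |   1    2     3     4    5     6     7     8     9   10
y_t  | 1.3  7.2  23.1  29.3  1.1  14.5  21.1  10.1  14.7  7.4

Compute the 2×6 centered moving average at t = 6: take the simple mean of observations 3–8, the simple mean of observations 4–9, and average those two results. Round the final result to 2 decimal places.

Sum over 3–8: 23.1 + 29.3 + 1.1 + 14.5 + 21.1 + 10.1 = 99.2
Sum over 4–9: 29.3 + 1.1 + 14.5 + 21.1 + 10.1 + 14.7 = 90.8
CMA at t=6 = (99.2 + 90.8) / (2·6) = 190.0 / 12 = 15.83

15.83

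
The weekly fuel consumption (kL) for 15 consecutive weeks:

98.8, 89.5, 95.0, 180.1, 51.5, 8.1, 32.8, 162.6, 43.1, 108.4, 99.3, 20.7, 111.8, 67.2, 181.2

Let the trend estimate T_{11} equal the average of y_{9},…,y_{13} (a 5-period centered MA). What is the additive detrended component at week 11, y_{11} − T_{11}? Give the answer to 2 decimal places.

Trend T_11 = (43.1 + 108.4 + 99.3 + 20.7 + 111.8) / 5 = 383.3/5 = 76.6600
Detrended value: 99.3 − 76.6600 = 22.64

22.64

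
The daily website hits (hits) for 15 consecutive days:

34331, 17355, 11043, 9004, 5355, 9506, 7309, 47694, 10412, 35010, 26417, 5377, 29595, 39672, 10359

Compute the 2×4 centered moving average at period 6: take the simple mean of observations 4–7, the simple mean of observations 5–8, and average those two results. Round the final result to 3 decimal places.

12629.750

Sum over 4–7: 9004 + 5355 + 9506 + 7309 = 31174
Sum over 5–8: 5355 + 9506 + 7309 + 47694 = 69864
CMA at t=6 = (31174 + 69864) / (2·4) = 101038 / 8 = 12629.750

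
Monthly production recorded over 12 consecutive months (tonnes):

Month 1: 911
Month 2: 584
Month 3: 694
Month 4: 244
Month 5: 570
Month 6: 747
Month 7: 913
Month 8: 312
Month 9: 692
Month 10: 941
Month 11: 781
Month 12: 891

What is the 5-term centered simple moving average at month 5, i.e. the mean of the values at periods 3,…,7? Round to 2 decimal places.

633.60

Sum of periods 3–7: 694 + 244 + 570 + 747 + 913 = 3168
Divide by 5: 3168 / 5 = 633.60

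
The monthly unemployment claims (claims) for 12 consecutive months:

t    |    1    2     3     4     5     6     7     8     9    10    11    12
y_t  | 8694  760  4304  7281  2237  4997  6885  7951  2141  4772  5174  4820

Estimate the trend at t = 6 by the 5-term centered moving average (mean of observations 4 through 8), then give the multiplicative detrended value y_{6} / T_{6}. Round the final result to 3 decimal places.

Trend T_6 = (7281 + 2237 + 4997 + 6885 + 7951) / 5 = 29351/5 = 5870.20000
Ratio to trend: 4997 / 5870.20000 = 0.851

0.851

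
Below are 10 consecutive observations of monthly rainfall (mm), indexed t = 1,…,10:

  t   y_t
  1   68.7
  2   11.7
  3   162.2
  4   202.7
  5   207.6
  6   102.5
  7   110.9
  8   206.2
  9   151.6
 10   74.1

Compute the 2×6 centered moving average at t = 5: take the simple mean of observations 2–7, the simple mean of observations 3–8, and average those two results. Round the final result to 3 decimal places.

Sum over 2–7: 11.7 + 162.2 + 202.7 + 207.6 + 102.5 + 110.9 = 797.6
Sum over 3–8: 162.2 + 202.7 + 207.6 + 102.5 + 110.9 + 206.2 = 992.1
CMA at t=5 = (797.6 + 992.1) / (2·6) = 1789.7 / 12 = 149.142

149.142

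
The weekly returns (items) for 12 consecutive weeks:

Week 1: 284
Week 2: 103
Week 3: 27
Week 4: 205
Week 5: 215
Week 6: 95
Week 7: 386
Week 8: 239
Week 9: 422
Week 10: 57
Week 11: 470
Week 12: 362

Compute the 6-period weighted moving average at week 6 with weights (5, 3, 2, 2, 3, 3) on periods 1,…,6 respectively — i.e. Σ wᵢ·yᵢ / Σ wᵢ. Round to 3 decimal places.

173.500

Weighted sum: 5·284 + 3·103 + 2·27 + 2·205 + 3·215 + 3·95 = 1420 + 309 + 54 + 410 + 645 + 285 = 3123
Weight total: 5 + 3 + 2 + 2 + 3 + 3 = 18
WMA = 3123 / 18 = 173.500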